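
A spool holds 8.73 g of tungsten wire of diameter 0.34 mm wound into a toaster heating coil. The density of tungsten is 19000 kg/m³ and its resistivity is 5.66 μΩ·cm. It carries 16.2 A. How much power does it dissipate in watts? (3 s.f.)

828 W

ρ = 5.66 μΩ·cm = 5.66×10^-8 Ω·m
A = π(d/2)² = π(1.7000e-04 m)² = 9.0792e-08 m²
L = m/(density·A) = 0.00873/(19000×9.0792e-08) = 5.061 m
R = ρL/A = (5.66×10^-8)(5.061)/(9.0792e-08) = 3.155 Ω
P = I²R = (16.2)² × 3.155 = 828 W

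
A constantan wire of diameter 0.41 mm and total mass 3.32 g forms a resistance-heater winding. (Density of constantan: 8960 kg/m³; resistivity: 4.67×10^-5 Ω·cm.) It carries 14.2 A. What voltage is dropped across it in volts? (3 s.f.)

ρ = 4.67×10^-5 Ω·cm = 4.67×10^-7 Ω·m
A = π(d/2)² = π(2.0500e-04 m)² = 1.3203e-07 m²
L = m/(density·A) = 0.00332/(8960×1.3203e-07) = 2.807 m
R = ρL/A = (4.67×10^-7)(2.807)/(1.3203e-07) = 9.927 Ω
V = IR = 14.2 × 9.927 = 141 V

141 V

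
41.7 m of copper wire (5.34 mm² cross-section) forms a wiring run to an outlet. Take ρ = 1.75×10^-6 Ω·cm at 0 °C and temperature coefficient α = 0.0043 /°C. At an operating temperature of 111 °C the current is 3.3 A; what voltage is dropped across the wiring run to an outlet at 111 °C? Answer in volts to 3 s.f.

ρ = 1.75×10^-6 Ω·cm = 1.75×10^-8 Ω·m
A = 5.34 mm² = 5.340e-06 m²
R₍0₎ = ρL/A = (1.75×10^-8)(41.7)/(5.340e-06) = 0.1367 Ω
R₍111₎ = R₍0₎(1 + αΔT) = 0.1367 × (1 + 0.0043×111) = 0.2019 Ω
V = IR = 3.3 × 0.2019 = 0.666 V

0.666 V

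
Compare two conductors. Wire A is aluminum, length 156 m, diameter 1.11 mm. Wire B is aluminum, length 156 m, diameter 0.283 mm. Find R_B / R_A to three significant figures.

15.4

R ∝ ρL/d², so R_B/R_A = (d_A/d_B)²
= (1.11/0.283)² = 15.4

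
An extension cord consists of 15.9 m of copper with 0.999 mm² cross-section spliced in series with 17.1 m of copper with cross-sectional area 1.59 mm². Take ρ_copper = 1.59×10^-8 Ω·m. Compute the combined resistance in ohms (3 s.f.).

Segment 1: A = 0.999 mm² = 9.990e-07 m²
R₁ = ρL/A = (1.59×10^-8)(15.9)/(9.990e-07) = 0.2531 Ω
Segment 2: A = 1.59 mm² = 1.590e-06 m²
R₂ = (1.59×10^-8)(17.1)/(1.590e-06) = 0.171 Ω
R = R₁ + R₂ = 0.424 Ω

0.424 Ω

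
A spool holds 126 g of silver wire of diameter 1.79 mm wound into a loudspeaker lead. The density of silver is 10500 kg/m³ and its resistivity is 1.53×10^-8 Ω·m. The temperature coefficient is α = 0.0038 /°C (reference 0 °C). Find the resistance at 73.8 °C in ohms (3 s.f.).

0.0371 Ω

A = π(d/2)² = π(8.9500e-04 m)² = 2.5165e-06 m²
L = m/(density·A) = 0.126/(10500×2.5165e-06) = 4.769 m
R = ρL/A = (1.53×10^-8)(4.769)/(2.5165e-06) = 0.02899 Ω
R(73.8 °C) = 0.02899 × (1 + 0.0038×73.8) = 0.0371 Ω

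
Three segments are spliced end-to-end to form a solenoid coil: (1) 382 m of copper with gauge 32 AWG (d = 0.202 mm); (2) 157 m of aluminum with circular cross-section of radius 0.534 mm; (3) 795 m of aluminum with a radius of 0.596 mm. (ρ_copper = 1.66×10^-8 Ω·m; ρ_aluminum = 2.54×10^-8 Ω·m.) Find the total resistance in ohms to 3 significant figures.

220 Ω

Seg 1: A = π(0.202/2 mm)² = π(1.0100e-04 m)² = 3.205e-08 m²
R_1 = (1.66×10^-8)(382)/(3.205e-08) = 197.9 Ω
Seg 2: A = πr² = π(5.3400e-04 m)² = 8.958e-07 m²
R_2 = (2.54×10^-8)(157)/(8.958e-07) = 4.451 Ω
Seg 3: A = πr² = π(5.9600e-04 m)² = 1.116e-06 m²
R_3 = (2.54×10^-8)(795)/(1.116e-06) = 18.09 Ω
R_total = R_1 + R_2 + R_3 = 220 Ω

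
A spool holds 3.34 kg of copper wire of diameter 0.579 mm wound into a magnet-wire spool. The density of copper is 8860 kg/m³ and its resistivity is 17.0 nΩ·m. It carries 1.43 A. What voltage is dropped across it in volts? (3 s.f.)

132 V

ρ = 17.0 nΩ·m = 1.70×10^-8 Ω·m
A = π(d/2)² = π(2.8950e-04 m)² = 2.6330e-07 m²
L = m/(density·A) = 3.34/(8860×2.6330e-07) = 1432 m
R = ρL/A = (1.70×10^-8)(1432)/(2.6330e-07) = 92.44 Ω
V = IR = 1.43 × 92.44 = 132 V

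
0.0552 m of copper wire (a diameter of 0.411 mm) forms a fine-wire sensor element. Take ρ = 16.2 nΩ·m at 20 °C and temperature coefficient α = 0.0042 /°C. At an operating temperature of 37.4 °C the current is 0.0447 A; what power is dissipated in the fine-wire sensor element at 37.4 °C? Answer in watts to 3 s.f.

ρ = 16.2 nΩ·m = 1.62×10^-8 Ω·m
A = π(d/2)² = π(2.0550e-04 m)² = 1.327e-07 m²
R₍20₎ = ρL/A = (1.62×10^-8)(0.0552)/(1.327e-07) = 0.00674 Ω
R₍37.4₎ = R₍20₎(1 + αΔT) = 0.00674 × (1 + 0.0042×17.4) = 0.007233 Ω
P = I²R = (0.0447)² × 0.007233 = 1.45×10^-5 W

1.45×10^-5 W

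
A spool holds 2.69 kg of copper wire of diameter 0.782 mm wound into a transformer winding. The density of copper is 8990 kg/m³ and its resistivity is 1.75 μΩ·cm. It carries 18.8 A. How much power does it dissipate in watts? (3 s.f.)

ρ = 1.75 μΩ·cm = 1.75×10^-8 Ω·m
A = π(d/2)² = π(3.9100e-04 m)² = 4.8029e-07 m²
L = m/(density·A) = 2.69/(8990×4.8029e-07) = 623 m
R = ρL/A = (1.75×10^-8)(623)/(4.8029e-07) = 22.7 Ω
P = I²R = (18.8)² × 22.7 = 8020 W

8020 W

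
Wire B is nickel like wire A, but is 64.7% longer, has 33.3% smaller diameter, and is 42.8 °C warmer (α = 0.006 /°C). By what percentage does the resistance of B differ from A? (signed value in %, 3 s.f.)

R ∝ ρL/d² with ρ ∝ (1+αΔT), so R_B/R_A = (1 + 64.7/100) × (1 − 33.3/100)⁻² × (1 + 0.006×42.8)
= 1.647 × 2.248 × 1.257 = 4.653
(R_B − R_A)/R_A = 4.653 − 1 = 365%

365%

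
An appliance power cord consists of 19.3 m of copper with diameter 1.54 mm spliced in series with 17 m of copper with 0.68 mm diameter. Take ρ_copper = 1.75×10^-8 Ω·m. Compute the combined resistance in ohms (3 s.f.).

Segment 1: A = π(d/2)² = π(7.7000e-04 m)² = 1.863e-06 m²
R₁ = ρL/A = (1.75×10^-8)(19.3)/(1.863e-06) = 0.1813 Ω
Segment 2: A = π(d/2)² = π(3.4000e-04 m)² = 3.632e-07 m²
R₂ = (1.75×10^-8)(17)/(3.632e-07) = 0.8192 Ω
R = R₁ + R₂ = 1.00 Ω

1.00 Ω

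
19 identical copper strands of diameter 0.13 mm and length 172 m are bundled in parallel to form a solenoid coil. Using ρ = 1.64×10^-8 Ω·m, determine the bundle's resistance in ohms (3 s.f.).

A_strand = π(6.5000e-05 m)² = 1.327e-08 m²
R_strand = ρL/A = (1.64×10^-8)(172)/(1.327e-08) = 212.5 Ω
R_total = R_strand/N = 212.5/19 = 11.2 Ω

11.2 Ω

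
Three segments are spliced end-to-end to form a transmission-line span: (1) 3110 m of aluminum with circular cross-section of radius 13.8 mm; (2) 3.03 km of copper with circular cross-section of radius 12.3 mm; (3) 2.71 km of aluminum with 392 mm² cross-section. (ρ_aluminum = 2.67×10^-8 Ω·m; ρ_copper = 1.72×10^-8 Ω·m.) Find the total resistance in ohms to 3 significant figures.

0.433 Ω

Seg 1: A = πr² = π(1.3800e-02 m)² = 5.983e-04 m²
R_1 = (2.67×10^-8)(3110)/(5.983e-04) = 0.1388 Ω
Seg 2: A = πr² = π(1.2300e-02 m)² = 4.753e-04 m²
R_2 = (1.72×10^-8)(3030)/(4.753e-04) = 0.1097 Ω
Seg 3: A = 392 mm² = 3.920e-04 m²
R_3 = (2.67×10^-8)(2710)/(3.920e-04) = 0.1846 Ω
R_total = R_1 + R_2 + R_3 = 0.433 Ω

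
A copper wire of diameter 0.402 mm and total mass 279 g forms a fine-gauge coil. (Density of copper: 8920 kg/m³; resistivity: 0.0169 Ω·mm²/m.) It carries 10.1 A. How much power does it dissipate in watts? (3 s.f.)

ρ = 0.0169 Ω·mm²/m = 1.69×10^-8 Ω·m
A = π(d/2)² = π(2.0100e-04 m)² = 1.2692e-07 m²
L = m/(density·A) = 0.279/(8920×1.2692e-07) = 246.4 m
R = ρL/A = (1.69×10^-8)(246.4)/(1.2692e-07) = 32.81 Ω
P = I²R = (10.1)² × 32.81 = 3350 W

3350 W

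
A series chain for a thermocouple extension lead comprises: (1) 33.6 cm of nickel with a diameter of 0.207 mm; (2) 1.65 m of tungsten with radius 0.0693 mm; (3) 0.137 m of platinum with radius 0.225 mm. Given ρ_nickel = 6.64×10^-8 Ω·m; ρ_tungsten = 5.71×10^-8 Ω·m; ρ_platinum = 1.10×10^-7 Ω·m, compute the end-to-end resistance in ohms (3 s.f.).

7.00 Ω

Seg 1: A = π(d/2)² = π(1.0350e-04 m)² = 3.365e-08 m²
R_1 = (6.64×10^-8)(0.336)/(3.365e-08) = 0.6629 Ω
Seg 2: A = πr² = π(6.9300e-05 m)² = 1.509e-08 m²
R_2 = (5.71×10^-8)(1.65)/(1.509e-08) = 6.245 Ω
Seg 3: A = πr² = π(2.2500e-04 m)² = 1.590e-07 m²
R_3 = (1.10×10^-7)(0.137)/(1.590e-07) = 0.09475 Ω
R_total = R_1 + R_2 + R_3 = 7.00 Ω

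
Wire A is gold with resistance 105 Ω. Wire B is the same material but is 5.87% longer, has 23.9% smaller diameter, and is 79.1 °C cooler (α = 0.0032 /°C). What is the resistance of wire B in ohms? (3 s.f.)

143 Ω

R ∝ ρL/d² with ρ ∝ (1+αΔT), so R_B/R_A = (1 + 5.87/100) × (1 − 23.9/100)⁻² × (1 − 0.0032×79.1)
= 1.059 × 1.727 × 0.7469 = 1.365
R_B = 1.365 × 105 = 143 Ω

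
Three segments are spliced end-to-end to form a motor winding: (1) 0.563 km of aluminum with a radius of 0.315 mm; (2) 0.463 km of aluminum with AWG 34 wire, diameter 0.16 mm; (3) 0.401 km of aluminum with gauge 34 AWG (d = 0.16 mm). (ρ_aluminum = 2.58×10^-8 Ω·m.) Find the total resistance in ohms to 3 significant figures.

Seg 1: A = πr² = π(3.1500e-04 m)² = 3.117e-07 m²
R_1 = (2.58×10^-8)(563)/(3.117e-07) = 46.6 Ω
Seg 2: A = π(0.16/2 mm)² = π(8.0000e-05 m)² = 2.011e-08 m²
R_2 = (2.58×10^-8)(463)/(2.011e-08) = 594.1 Ω
Seg 3: A = π(0.16/2 mm)² = π(8.0000e-05 m)² = 2.011e-08 m²
R_3 = (2.58×10^-8)(401)/(2.011e-08) = 514.6 Ω
R_total = R_1 + R_2 + R_3 = 1160 Ω

1160 Ω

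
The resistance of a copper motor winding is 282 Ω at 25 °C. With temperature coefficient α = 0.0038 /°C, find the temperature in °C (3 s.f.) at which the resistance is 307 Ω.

R = R₀(1 + α(T − T₀)) ⇒ T = T₀ + (R/R₀ − 1)/α
T = 25 + (307/282 − 1)/0.0038 = 25 + (0.08865)/0.0038 = 48.3 °C

48.3 °C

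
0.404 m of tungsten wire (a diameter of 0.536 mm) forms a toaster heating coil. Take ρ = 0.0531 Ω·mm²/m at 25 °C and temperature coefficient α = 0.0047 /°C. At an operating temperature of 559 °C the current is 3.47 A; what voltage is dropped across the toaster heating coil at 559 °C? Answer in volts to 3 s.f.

1.16 V

ρ = 0.0531 Ω·mm²/m = 5.31×10^-8 Ω·m
A = π(d/2)² = π(2.6800e-04 m)² = 2.256e-07 m²
R₍25₎ = ρL/A = (5.31×10^-8)(0.404)/(2.256e-07) = 0.09507 Ω
R₍559₎ = R₍25₎(1 + αΔT) = 0.09507 × (1 + 0.0047×534) = 0.3337 Ω
V = IR = 3.47 × 0.3337 = 1.16 V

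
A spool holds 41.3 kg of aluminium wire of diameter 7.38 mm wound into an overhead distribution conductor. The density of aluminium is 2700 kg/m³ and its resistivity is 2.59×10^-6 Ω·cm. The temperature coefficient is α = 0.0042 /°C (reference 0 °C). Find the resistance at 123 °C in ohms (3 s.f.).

0.328 Ω

ρ = 2.59×10^-6 Ω·cm = 2.59×10^-8 Ω·m
A = π(d/2)² = π(3.6900e-03 m)² = 4.2776e-05 m²
L = m/(density·A) = 41.3/(2700×4.2776e-05) = 357.6 m
R = ρL/A = (2.59×10^-8)(357.6)/(4.2776e-05) = 0.2165 Ω
R(123 °C) = 0.2165 × (1 + 0.0042×123) = 0.328 Ω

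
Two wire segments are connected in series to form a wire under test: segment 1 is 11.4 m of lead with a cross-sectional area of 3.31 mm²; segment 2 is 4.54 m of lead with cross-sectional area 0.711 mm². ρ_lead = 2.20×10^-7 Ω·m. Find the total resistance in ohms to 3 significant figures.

2.16 Ω

Segment 1: A = 3.31 mm² = 3.310e-06 m²
R₁ = ρL/A = (2.20×10^-7)(11.4)/(3.310e-06) = 0.7577 Ω
Segment 2: A = 0.711 mm² = 7.110e-07 m²
R₂ = (2.20×10^-7)(4.54)/(7.110e-07) = 1.405 Ω
R = R₁ + R₂ = 2.16 Ω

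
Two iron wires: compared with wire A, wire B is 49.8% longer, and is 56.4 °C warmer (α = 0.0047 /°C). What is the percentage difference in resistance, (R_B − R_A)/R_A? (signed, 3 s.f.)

89.5%

R ∝ ρL/d² with ρ ∝ (1+αΔT), so R_B/R_A = (1 + 49.8/100) × (1 + 0.0047×56.4)
= 1.498 × 1.265 = 1.895
(R_B − R_A)/R_A = 1.895 − 1 = 89.5%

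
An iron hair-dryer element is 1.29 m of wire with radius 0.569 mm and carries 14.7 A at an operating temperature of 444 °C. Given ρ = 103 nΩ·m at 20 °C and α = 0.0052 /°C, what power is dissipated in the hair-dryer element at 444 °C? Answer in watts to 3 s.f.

ρ = 103 nΩ·m = 1.03×10^-7 Ω·m
A = πr² = π(5.6900e-04 m)² = 1.017e-06 m²
R₍20₎ = ρL/A = (1.03×10^-7)(1.29)/(1.017e-06) = 0.1306 Ω
R₍444₎ = R₍20₎(1 + αΔT) = 0.1306 × (1 + 0.0052×424) = 0.4187 Ω
P = I²R = (14.7)² × 0.4187 = 90.5 W

90.5 W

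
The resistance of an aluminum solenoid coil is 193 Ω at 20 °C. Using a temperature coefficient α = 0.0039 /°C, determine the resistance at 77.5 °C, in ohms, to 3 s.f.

236 Ω

ΔT = 77.5 − 20 = 57.5 °C
R = R₀(1 + αΔT) = 193 × (1 + 0.0039×57.5) = 193 × 1.224 = 236 Ω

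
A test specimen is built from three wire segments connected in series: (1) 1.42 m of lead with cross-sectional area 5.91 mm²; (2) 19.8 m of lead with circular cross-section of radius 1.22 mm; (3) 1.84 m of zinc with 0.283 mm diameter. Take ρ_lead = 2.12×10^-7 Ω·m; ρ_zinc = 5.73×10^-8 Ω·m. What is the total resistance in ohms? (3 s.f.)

2.62 Ω

Seg 1: A = 5.91 mm² = 5.910e-06 m²
R_1 = (2.12×10^-7)(1.42)/(5.910e-06) = 0.05094 Ω
Seg 2: A = πr² = π(1.2200e-03 m)² = 4.676e-06 m²
R_2 = (2.12×10^-7)(19.8)/(4.676e-06) = 0.8977 Ω
Seg 3: A = π(d/2)² = π(1.4150e-04 m)² = 6.290e-08 m²
R_3 = (5.73×10^-8)(1.84)/(6.290e-08) = 1.676 Ω
R_total = R_1 + R_2 + R_3 = 2.62 Ω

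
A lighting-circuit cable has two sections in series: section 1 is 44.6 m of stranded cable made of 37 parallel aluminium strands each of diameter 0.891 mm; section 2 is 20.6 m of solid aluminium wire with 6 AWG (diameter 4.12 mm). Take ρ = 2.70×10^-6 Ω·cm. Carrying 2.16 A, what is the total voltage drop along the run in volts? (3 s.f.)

0.203 V

ρ = 2.70×10^-6 Ω·cm = 2.70×10^-8 Ω·m
Section 1: A_strand = π(4.4550e-04)² = 6.235e-07 m²; R₁ = ρL/(N·A_s) = (2.70×10^-8)(44.6)/(37×6.235e-07) = 0.0522 Ω
Section 2: A = π(4.12/2 mm)² = π(2.0600e-03 m)² = 1.333e-05 m²
R₂ = (2.70×10^-8)(20.6)/(1.333e-05) = 0.04172 Ω
R = R₁ + R₂ = 0.09392 Ω
V = IR = 2.16 × 0.09392 = 0.203 V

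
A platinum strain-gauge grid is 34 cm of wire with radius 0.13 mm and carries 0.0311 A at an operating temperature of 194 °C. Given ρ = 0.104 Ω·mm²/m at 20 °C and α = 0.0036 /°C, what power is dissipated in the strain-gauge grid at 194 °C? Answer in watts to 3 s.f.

0.00105 W

ρ = 0.104 Ω·mm²/m = 1.04×10^-7 Ω·m
A = πr² = π(1.3000e-04 m)² = 5.309e-08 m²
R₍20₎ = ρL/A = (1.04×10^-7)(0.34)/(5.309e-08) = 0.666 Ω
R₍194₎ = R₍20₎(1 + αΔT) = 0.666 × (1 + 0.0036×174) = 1.083 Ω
P = I²R = (0.0311)² × 1.083 = 0.00105 W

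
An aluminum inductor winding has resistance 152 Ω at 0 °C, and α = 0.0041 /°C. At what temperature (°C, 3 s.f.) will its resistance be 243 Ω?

146 °C

R = R₀(1 + α(T − T₀)) ⇒ T = T₀ + (R/R₀ − 1)/α
T = 0 + (243/152 − 1)/0.0041 = 0 + (0.5987)/0.0041 = 146 °C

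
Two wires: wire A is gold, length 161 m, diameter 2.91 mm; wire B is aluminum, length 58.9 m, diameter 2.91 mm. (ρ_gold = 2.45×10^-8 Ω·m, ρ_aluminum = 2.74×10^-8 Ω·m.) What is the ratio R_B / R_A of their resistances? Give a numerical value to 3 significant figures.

0.409

R ∝ ρL/d², so R_B/R_A = (ρ_B/ρ_A) × (L_B/L_A)
= (2.74×10^-8/2.45×10^-8) × (58.9/161) = 0.409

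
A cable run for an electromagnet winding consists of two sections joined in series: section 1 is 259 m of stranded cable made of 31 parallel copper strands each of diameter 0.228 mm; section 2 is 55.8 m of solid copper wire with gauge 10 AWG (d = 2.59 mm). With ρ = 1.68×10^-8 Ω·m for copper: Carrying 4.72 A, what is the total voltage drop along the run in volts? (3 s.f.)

Section 1: A_strand = π(1.1400e-04)² = 4.083e-08 m²; R₁ = ρL/(N·A_s) = (1.68×10^-8)(259)/(31×4.083e-08) = 3.438 Ω
Section 2: A = π(2.59/2 mm)² = π(1.2950e-03 m)² = 5.269e-06 m²
R₂ = (1.68×10^-8)(55.8)/(5.269e-06) = 0.1779 Ω
R = R₁ + R₂ = 3.616 Ω
V = IR = 4.72 × 3.616 = 17.1 V

17.1 V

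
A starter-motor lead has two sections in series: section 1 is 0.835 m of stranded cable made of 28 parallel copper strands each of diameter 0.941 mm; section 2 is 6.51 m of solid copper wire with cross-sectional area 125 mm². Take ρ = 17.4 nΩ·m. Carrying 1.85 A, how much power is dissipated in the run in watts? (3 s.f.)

0.00566 W

ρ = 17.4 nΩ·m = 1.74×10^-8 Ω·m
Section 1: A_strand = π(4.7050e-04)² = 6.955e-07 m²; R₁ = ρL/(N·A_s) = (1.74×10^-8)(0.835)/(28×6.955e-07) = 7.461×10^-4 Ω
Section 2: A = 125 mm² = 1.250e-04 m²
R₂ = (1.74×10^-8)(6.51)/(1.250e-04) = 9.062×10^-4 Ω
R = R₁ + R₂ = 0.001652 Ω
P = I²R = (1.85)² × 0.001652 = 0.00566 W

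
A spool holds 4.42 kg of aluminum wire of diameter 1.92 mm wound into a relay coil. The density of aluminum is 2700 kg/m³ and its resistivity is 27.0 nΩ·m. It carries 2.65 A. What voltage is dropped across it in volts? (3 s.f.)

14.0 V

ρ = 27.0 nΩ·m = 2.70×10^-8 Ω·m
A = π(d/2)² = π(9.6000e-04 m)² = 2.8953e-06 m²
L = m/(density·A) = 4.42/(2700×2.8953e-06) = 565.4 m
R = ρL/A = (2.70×10^-8)(565.4)/(2.8953e-06) = 5.273 Ω
V = IR = 2.65 × 5.273 = 14.0 V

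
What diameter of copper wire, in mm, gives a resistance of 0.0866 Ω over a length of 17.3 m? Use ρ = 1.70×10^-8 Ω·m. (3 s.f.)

A = ρL/R = (1.70×10^-8)(17.3)/(0.0866) = 3.396e-06 m²
d = 2√(A/π) = 2.079e-03 m = 2.08 mm

2.08 mm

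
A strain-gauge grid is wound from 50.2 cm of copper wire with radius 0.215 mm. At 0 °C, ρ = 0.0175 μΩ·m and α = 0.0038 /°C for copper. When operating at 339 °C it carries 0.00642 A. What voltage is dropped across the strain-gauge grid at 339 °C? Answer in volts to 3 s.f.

ρ = 0.0175 μΩ·m = 1.75×10^-8 Ω·m
A = πr² = π(2.1500e-04 m)² = 1.452e-07 m²
R₍0₎ = ρL/A = (1.75×10^-8)(0.502)/(1.452e-07) = 0.06049 Ω
R₍339₎ = R₍0₎(1 + αΔT) = 0.06049 × (1 + 0.0038×339) = 0.1384 Ω
V = IR = 0.00642 × 0.1384 = 8.89×10^-4 V

8.89×10^-4 V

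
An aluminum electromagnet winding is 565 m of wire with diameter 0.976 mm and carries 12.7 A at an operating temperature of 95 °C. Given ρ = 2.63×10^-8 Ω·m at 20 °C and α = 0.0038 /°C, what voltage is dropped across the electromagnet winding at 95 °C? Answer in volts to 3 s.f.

A = π(d/2)² = π(4.8800e-04 m)² = 7.482e-07 m²
R₍20₎ = ρL/A = (2.63×10^-8)(565)/(7.482e-07) = 19.86 Ω
R₍95₎ = R₍20₎(1 + αΔT) = 19.86 × (1 + 0.0038×75) = 25.52 Ω
V = IR = 12.7 × 25.52 = 324 V

324 V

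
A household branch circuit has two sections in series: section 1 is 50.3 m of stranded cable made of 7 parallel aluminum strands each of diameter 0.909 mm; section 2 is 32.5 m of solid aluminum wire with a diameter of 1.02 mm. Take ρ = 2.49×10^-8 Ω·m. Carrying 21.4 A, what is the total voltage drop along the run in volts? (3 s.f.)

27.1 V

Section 1: A_strand = π(4.5450e-04)² = 6.490e-07 m²; R₁ = ρL/(N·A_s) = (2.49×10^-8)(50.3)/(7×6.490e-07) = 0.2757 Ω
Section 2: A = π(d/2)² = π(5.1000e-04 m)² = 8.171e-07 m²
R₂ = (2.49×10^-8)(32.5)/(8.171e-07) = 0.9904 Ω
R = R₁ + R₂ = 1.266 Ω
V = IR = 21.4 × 1.266 = 27.1 V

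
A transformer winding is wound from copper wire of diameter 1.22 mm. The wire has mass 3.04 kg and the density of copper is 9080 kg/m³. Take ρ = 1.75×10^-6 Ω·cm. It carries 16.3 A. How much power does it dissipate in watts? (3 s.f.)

ρ = 1.75×10^-6 Ω·cm = 1.75×10^-8 Ω·m
A = π(d/2)² = π(6.1000e-04 m)² = 1.1690e-06 m²
L = m/(density·A) = 3.04/(9080×1.1690e-06) = 286.4 m
R = ρL/A = (1.75×10^-8)(286.4)/(1.1690e-06) = 4.288 Ω
P = I²R = (16.3)² × 4.288 = 1140 W

1140 W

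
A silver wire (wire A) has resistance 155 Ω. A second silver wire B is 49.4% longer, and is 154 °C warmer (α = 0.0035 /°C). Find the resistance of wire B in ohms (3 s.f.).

R ∝ ρL/d² with ρ ∝ (1+αΔT), so R_B/R_A = (1 + 49.4/100) × (1 + 0.0035×154)
= 1.494 × 1.539 = 2.299
R_B = 2.299 × 155 = 356 Ω

356 Ω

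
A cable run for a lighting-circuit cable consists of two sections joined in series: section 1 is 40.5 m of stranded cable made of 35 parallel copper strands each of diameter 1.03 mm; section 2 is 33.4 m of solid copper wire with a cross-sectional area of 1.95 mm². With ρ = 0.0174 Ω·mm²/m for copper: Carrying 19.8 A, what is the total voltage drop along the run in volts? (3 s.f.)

6.38 V

ρ = 0.0174 Ω·mm²/m = 1.74×10^-8 Ω·m
Section 1: A_strand = π(5.1500e-04)² = 8.332e-07 m²; R₁ = ρL/(N·A_s) = (1.74×10^-8)(40.5)/(35×8.332e-07) = 0.02416 Ω
Section 2: A = 1.95 mm² = 1.950e-06 m²
R₂ = (1.74×10^-8)(33.4)/(1.950e-06) = 0.298 Ω
R = R₁ + R₂ = 0.3222 Ω
V = IR = 19.8 × 0.3222 = 6.38 V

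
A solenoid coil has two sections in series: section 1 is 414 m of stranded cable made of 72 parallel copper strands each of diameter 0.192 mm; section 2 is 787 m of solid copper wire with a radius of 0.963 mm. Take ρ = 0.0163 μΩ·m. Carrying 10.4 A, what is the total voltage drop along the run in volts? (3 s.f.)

79.5 V

ρ = 0.0163 μΩ·m = 1.63×10^-8 Ω·m
Section 1: A_strand = π(9.6000e-05)² = 2.895e-08 m²; R₁ = ρL/(N·A_s) = (1.63×10^-8)(414)/(72×2.895e-08) = 3.237 Ω
Section 2: A = πr² = π(9.6300e-04 m)² = 2.913e-06 m²
R₂ = (1.63×10^-8)(787)/(2.913e-06) = 4.403 Ω
R = R₁ + R₂ = 7.64 Ω
V = IR = 10.4 × 7.64 = 79.5 V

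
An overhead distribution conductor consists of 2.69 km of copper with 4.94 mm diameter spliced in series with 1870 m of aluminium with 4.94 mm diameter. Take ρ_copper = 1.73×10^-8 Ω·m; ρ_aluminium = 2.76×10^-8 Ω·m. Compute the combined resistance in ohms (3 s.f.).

5.12 Ω

Segment 1: A = π(d/2)² = π(2.4700e-03 m)² = 1.917e-05 m²
R₁ = ρL/A = (1.73×10^-8)(2690)/(1.917e-05) = 2.428 Ω
R₂ = (2.76×10^-8)(1870)/(1.917e-05) = 2.693 Ω
R = R₁ + R₂ = 5.12 Ω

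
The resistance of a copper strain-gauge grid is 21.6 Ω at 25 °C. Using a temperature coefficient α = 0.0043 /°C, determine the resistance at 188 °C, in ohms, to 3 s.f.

ΔT = 188 − 25 = 163 °C
R = R₀(1 + αΔT) = 21.6 × (1 + 0.0043×163) = 21.6 × 1.701 = 36.7 Ω

36.7 Ω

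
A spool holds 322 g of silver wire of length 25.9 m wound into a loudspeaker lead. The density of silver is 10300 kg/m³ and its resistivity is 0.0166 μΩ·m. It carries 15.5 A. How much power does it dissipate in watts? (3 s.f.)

ρ = 0.0166 μΩ·m = 1.66×10^-8 Ω·m
A = m/(density·L) = 0.322/(10300×25.9) = 1.2070e-06 m²
R = ρL/A = (1.66×10^-8)(25.9)/(1.2070e-06) = 0.3562 Ω
P = I²R = (15.5)² × 0.3562 = 85.6 W

85.6 W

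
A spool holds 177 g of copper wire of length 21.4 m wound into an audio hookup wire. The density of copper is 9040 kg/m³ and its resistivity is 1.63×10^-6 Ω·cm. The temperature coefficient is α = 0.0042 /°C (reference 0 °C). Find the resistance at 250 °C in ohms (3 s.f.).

ρ = 1.63×10^-6 Ω·cm = 1.63×10^-8 Ω·m
A = m/(density·L) = 0.177/(9040×21.4) = 9.1494e-07 m²
R = ρL/A = (1.63×10^-8)(21.4)/(9.1494e-07) = 0.3813 Ω
R(250 °C) = 0.3813 × (1 + 0.0042×250) = 0.782 Ω

0.782 Ω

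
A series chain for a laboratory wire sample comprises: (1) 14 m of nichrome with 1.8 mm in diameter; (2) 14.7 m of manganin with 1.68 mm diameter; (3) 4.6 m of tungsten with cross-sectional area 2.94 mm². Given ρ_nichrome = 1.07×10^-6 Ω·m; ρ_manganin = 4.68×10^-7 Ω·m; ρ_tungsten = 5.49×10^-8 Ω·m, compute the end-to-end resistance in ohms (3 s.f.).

Seg 1: A = π(d/2)² = π(9.0000e-04 m)² = 2.545e-06 m²
R_1 = (1.07×10^-6)(14)/(2.545e-06) = 5.887 Ω
Seg 2: A = π(d/2)² = π(8.4000e-04 m)² = 2.217e-06 m²
R_2 = (4.68×10^-7)(14.7)/(2.217e-06) = 3.104 Ω
Seg 3: A = 2.94 mm² = 2.940e-06 m²
R_3 = (5.49×10^-8)(4.6)/(2.940e-06) = 0.0859 Ω
R_total = R_1 + R_2 + R_3 = 9.08 Ω

9.08 Ω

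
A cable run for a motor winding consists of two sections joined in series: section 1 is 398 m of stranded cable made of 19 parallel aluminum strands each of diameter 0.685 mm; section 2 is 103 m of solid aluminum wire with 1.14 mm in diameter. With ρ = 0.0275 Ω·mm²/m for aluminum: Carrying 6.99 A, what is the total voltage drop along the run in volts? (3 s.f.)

ρ = 0.0275 Ω·mm²/m = 2.75×10^-8 Ω·m
Section 1: A_strand = π(3.4250e-04)² = 3.685e-07 m²; R₁ = ρL/(N·A_s) = (2.75×10^-8)(398)/(19×3.685e-07) = 1.563 Ω
Section 2: A = π(d/2)² = π(5.7000e-04 m)² = 1.021e-06 m²
R₂ = (2.75×10^-8)(103)/(1.021e-06) = 2.775 Ω
R = R₁ + R₂ = 4.338 Ω
V = IR = 6.99 × 4.338 = 30.3 V

30.3 V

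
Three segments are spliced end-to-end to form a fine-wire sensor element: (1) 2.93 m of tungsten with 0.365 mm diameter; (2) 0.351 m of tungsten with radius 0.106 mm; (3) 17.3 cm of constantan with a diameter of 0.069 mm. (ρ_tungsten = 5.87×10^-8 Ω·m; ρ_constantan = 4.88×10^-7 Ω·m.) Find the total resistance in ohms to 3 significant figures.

Seg 1: A = π(d/2)² = π(1.8250e-04 m)² = 1.046e-07 m²
R_1 = (5.87×10^-8)(2.93)/(1.046e-07) = 1.644 Ω
Seg 2: A = πr² = π(1.0600e-04 m)² = 3.530e-08 m²
R_2 = (5.87×10^-8)(0.351)/(3.530e-08) = 0.5837 Ω
Seg 3: A = π(d/2)² = π(3.4500e-05 m)² = 3.739e-09 m²
R_3 = (4.88×10^-7)(0.173)/(3.739e-09) = 22.58 Ω
R_total = R_1 + R_2 + R_3 = 24.8 Ω

24.8 Ω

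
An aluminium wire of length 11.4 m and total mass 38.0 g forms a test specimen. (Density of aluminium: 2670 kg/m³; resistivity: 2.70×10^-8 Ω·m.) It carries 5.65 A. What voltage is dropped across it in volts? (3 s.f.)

1.39 V

A = m/(density·L) = 0.038/(2670×11.4) = 1.2484e-06 m²
R = ρL/A = (2.70×10^-8)(11.4)/(1.2484e-06) = 0.2465 Ω
V = IR = 5.65 × 0.2465 = 1.39 V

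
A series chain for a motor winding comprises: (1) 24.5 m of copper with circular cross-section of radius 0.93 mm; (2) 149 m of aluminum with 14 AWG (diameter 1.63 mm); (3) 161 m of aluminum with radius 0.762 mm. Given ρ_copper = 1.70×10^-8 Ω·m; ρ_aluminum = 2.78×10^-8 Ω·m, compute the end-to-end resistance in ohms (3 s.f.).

4.59 Ω

Seg 1: A = πr² = π(9.3000e-04 m)² = 2.717e-06 m²
R_1 = (1.70×10^-8)(24.5)/(2.717e-06) = 0.1533 Ω
Seg 2: A = π(1.63/2 mm)² = π(8.1500e-04 m)² = 2.087e-06 m²
R_2 = (2.78×10^-8)(149)/(2.087e-06) = 1.985 Ω
Seg 3: A = πr² = π(7.6200e-04 m)² = 1.824e-06 m²
R_3 = (2.78×10^-8)(161)/(1.824e-06) = 2.454 Ω
R_total = R_1 + R_2 + R_3 = 4.59 Ω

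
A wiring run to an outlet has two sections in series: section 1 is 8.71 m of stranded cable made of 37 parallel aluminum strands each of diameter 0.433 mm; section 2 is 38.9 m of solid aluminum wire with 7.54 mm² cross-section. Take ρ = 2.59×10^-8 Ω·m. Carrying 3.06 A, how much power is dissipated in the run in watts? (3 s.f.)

Section 1: A_strand = π(2.1650e-04)² = 1.473e-07 m²; R₁ = ρL/(N·A_s) = (2.59×10^-8)(8.71)/(37×1.473e-07) = 0.0414 Ω
Section 2: A = 7.54 mm² = 7.540e-06 m²
R₂ = (2.59×10^-8)(38.9)/(7.540e-06) = 0.1336 Ω
R = R₁ + R₂ = 0.175 Ω
P = I²R = (3.06)² × 0.175 = 1.64 W

1.64 W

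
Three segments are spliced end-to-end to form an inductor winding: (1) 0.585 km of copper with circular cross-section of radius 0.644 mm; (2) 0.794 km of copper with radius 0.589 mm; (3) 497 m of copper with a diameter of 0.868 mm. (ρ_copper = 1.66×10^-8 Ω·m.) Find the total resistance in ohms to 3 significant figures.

Seg 1: A = πr² = π(6.4400e-04 m)² = 1.303e-06 m²
R_1 = (1.66×10^-8)(585)/(1.303e-06) = 7.453 Ω
Seg 2: A = πr² = π(5.8900e-04 m)² = 1.090e-06 m²
R_2 = (1.66×10^-8)(794)/(1.090e-06) = 12.09 Ω
Seg 3: A = π(d/2)² = π(4.3400e-04 m)² = 5.917e-07 m²
R_3 = (1.66×10^-8)(497)/(5.917e-07) = 13.94 Ω
R_total = R_1 + R_2 + R_3 = 33.5 Ω

33.5 Ω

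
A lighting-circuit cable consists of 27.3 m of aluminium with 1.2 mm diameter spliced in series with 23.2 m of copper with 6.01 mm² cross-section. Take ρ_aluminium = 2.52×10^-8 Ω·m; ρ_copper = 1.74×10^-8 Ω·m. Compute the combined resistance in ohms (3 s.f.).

0.675 Ω

Segment 1: A = π(d/2)² = π(6.0000e-04 m)² = 1.131e-06 m²
R₁ = ρL/A = (2.52×10^-8)(27.3)/(1.131e-06) = 0.6083 Ω
Segment 2: A = 6.01 mm² = 6.010e-06 m²
R₂ = (1.74×10^-8)(23.2)/(6.010e-06) = 0.06717 Ω
R = R₁ + R₂ = 0.675 Ω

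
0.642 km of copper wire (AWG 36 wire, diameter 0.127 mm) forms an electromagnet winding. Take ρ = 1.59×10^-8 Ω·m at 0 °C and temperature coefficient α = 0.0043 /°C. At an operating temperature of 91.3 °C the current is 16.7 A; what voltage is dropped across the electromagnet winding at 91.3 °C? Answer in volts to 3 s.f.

A = π(0.127/2 mm)² = π(6.3500e-05 m)² = 1.267e-08 m²
R₍0₎ = ρL/A = (1.59×10^-8)(642)/(1.267e-08) = 805.8 Ω
R₍91.3₎ = R₍0₎(1 + αΔT) = 805.8 × (1 + 0.0043×91.3) = 1122 Ω
V = IR = 16.7 × 1122 = 18700 V

18700 V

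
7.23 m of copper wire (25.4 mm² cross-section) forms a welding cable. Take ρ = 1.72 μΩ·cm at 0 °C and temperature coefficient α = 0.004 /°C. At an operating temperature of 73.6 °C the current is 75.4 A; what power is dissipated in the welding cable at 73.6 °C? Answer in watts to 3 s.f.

36.0 W

ρ = 1.72 μΩ·cm = 1.72×10^-8 Ω·m
A = 25.4 mm² = 2.540e-05 m²
R₍0₎ = ρL/A = (1.72×10^-8)(7.23)/(2.540e-05) = 0.004896 Ω
R₍73.6₎ = R₍0₎(1 + αΔT) = 0.004896 × (1 + 0.004×73.6) = 0.006337 Ω
P = I²R = (75.4)² × 0.006337 = 36.0 W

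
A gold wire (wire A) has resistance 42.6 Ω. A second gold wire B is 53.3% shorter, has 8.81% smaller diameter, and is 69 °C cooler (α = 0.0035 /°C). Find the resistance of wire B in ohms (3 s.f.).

18.1 Ω

R ∝ ρL/d² with ρ ∝ (1+αΔT), so R_B/R_A = (1 − 53.3/100) × (1 − 8.81/100)⁻² × (1 − 0.0035×69)
= 0.467 × 1.203 × 0.7585 = 0.426
R_B = 0.426 × 42.6 = 18.1 Ω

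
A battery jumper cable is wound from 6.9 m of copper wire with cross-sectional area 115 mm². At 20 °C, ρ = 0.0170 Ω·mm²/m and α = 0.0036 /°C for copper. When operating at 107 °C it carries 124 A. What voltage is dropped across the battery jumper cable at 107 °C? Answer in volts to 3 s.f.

0.166 V

ρ = 0.0170 Ω·mm²/m = 1.70×10^-8 Ω·m
A = 115 mm² = 1.150e-04 m²
R₍20₎ = ρL/A = (1.70×10^-8)(6.9)/(1.150e-04) = 0.00102 Ω
R₍107₎ = R₍20₎(1 + αΔT) = 0.00102 × (1 + 0.0036×87) = 0.001339 Ω
V = IR = 124 × 0.001339 = 0.166 V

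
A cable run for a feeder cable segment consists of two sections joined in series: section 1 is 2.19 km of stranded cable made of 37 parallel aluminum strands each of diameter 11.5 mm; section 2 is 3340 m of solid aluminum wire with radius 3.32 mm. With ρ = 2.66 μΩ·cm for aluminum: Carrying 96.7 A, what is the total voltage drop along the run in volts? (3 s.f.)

ρ = 2.66 μΩ·cm = 2.66×10^-8 Ω·m
Section 1: A_strand = π(5.7500e-03)² = 1.039e-04 m²; R₁ = ρL/(N·A_s) = (2.66×10^-8)(2190)/(37×1.039e-04) = 0.01516 Ω
Section 2: A = πr² = π(3.3200e-03 m)² = 3.463e-05 m²
R₂ = (2.66×10^-8)(3340)/(3.463e-05) = 2.566 Ω
R = R₁ + R₂ = 2.581 Ω
V = IR = 96.7 × 2.581 = 250 V

250 V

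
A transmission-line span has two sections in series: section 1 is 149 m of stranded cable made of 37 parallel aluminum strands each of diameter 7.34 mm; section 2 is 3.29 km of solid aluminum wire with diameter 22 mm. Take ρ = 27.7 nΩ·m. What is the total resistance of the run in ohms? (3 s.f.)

ρ = 27.7 nΩ·m = 2.77×10^-8 Ω·m
Section 1: A_strand = π(3.6700e-03)² = 4.231e-05 m²; R₁ = ρL/(N·A_s) = (2.77×10^-8)(149)/(37×4.231e-05) = 0.002636 Ω
Section 2: A = π(d/2)² = π(1.1000e-02 m)² = 3.801e-04 m²
R₂ = (2.77×10^-8)(3290)/(3.801e-04) = 0.2397 Ω
R = R₁ + R₂ = 0.242 Ω

0.242 Ω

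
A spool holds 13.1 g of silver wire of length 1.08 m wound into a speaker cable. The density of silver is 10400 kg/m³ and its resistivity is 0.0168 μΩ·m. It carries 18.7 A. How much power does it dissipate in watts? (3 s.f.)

ρ = 0.0168 μΩ·m = 1.68×10^-8 Ω·m
A = m/(density·L) = 0.0131/(10400×1.08) = 1.1663e-06 m²
R = ρL/A = (1.68×10^-8)(1.08)/(1.1663e-06) = 0.01556 Ω
P = I²R = (18.7)² × 0.01556 = 5.44 W

5.44 W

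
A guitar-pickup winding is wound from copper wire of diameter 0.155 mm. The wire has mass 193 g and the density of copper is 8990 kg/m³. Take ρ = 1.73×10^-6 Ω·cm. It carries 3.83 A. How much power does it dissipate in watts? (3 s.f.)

15300 W

ρ = 1.73×10^-6 Ω·cm = 1.73×10^-8 Ω·m
A = π(d/2)² = π(7.7500e-05 m)² = 1.8869e-08 m²
L = m/(density·A) = 0.193/(8990×1.8869e-08) = 1138 m
R = ρL/A = (1.73×10^-8)(1138)/(1.8869e-08) = 1043 Ω
P = I²R = (3.83)² × 1043 = 15300 W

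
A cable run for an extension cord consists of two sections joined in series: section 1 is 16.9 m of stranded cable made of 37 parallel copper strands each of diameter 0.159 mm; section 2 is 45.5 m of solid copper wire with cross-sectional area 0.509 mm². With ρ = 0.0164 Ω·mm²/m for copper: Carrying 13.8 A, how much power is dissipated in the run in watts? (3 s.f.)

351 W

ρ = 0.0164 Ω·mm²/m = 1.64×10^-8 Ω·m
Section 1: A_strand = π(7.9500e-05)² = 1.986e-08 m²; R₁ = ρL/(N·A_s) = (1.64×10^-8)(16.9)/(37×1.986e-08) = 0.3773 Ω
Section 2: A = 0.509 mm² = 5.090e-07 m²
R₂ = (1.64×10^-8)(45.5)/(5.090e-07) = 1.466 Ω
R = R₁ + R₂ = 1.843 Ω
P = I²R = (13.8)² × 1.843 = 351 W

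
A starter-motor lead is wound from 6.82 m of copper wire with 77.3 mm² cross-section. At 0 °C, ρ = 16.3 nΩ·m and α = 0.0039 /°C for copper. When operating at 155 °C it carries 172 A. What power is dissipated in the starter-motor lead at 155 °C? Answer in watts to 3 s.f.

ρ = 16.3 nΩ·m = 1.63×10^-8 Ω·m
A = 77.3 mm² = 7.730e-05 m²
R₍0₎ = ρL/A = (1.63×10^-8)(6.82)/(7.730e-05) = 0.001438 Ω
R₍155₎ = R₍0₎(1 + αΔT) = 0.001438 × (1 + 0.0039×155) = 0.002307 Ω
P = I²R = (172)² × 0.002307 = 68.3 W

68.3 W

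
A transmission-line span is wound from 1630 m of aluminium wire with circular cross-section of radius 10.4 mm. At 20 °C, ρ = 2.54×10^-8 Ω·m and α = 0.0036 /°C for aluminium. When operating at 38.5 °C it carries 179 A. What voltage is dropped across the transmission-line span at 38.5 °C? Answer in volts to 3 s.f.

23.3 V

A = πr² = π(1.0400e-02 m)² = 3.398e-04 m²
R₍20₎ = ρL/A = (2.54×10^-8)(1630)/(3.398e-04) = 0.1218 Ω
R₍38.5₎ = R₍20₎(1 + αΔT) = 0.1218 × (1 + 0.0036×18.5) = 0.13 Ω
V = IR = 179 × 0.13 = 23.3 V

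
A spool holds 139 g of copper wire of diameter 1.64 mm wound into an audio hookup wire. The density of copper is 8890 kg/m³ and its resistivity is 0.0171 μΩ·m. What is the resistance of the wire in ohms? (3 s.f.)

ρ = 0.0171 μΩ·m = 1.71×10^-8 Ω·m
A = π(d/2)² = π(8.2000e-04 m)² = 2.1124e-06 m²
L = m/(density·A) = 0.139/(8890×2.1124e-06) = 7.402 m
R = ρL/A = (1.71×10^-8)(7.402)/(2.1124e-06) = 0.0599 Ω

0.0599 Ω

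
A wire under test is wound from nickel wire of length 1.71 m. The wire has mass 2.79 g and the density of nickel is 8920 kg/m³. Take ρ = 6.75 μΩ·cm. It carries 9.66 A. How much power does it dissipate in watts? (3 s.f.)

58.9 W

ρ = 6.75 μΩ·cm = 6.75×10^-8 Ω·m
A = m/(density·L) = 0.00279/(8920×1.71) = 1.8291e-07 m²
R = ρL/A = (6.75×10^-8)(1.71)/(1.8291e-07) = 0.631 Ω
P = I²R = (9.66)² × 0.631 = 58.9 W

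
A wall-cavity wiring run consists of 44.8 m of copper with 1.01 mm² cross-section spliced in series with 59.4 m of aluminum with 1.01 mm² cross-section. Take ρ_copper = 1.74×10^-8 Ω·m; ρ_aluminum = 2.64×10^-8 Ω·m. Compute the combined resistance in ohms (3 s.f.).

2.32 Ω

Segment 1: A = 1.01 mm² = 1.010e-06 m²
R₁ = ρL/A = (1.74×10^-8)(44.8)/(1.010e-06) = 0.7718 Ω
R₂ = (2.64×10^-8)(59.4)/(1.010e-06) = 1.553 Ω
R = R₁ + R₂ = 2.32 Ω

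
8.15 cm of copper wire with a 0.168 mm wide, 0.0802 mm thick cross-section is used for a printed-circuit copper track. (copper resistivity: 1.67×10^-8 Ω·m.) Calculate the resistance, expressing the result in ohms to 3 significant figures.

0.101 Ω

A = 0.168 × 0.0802 mm² = 0.0135 mm² = 1.347e-08 m²
R = ρL/A = (1.67×10^-8)(0.0815 m)/(1.347e-08 m²) = 0.101 Ω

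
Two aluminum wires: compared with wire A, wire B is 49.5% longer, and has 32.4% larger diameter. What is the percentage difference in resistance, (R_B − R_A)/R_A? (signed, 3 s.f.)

R ∝ L/d², so R_B/R_A = (1 + 49.5/100) × (1 + 32.4/100)⁻²
= 1.495 × 0.5705 = 0.8528
(R_B − R_A)/R_A = 0.8528 − 1 = -14.7%

-14.7%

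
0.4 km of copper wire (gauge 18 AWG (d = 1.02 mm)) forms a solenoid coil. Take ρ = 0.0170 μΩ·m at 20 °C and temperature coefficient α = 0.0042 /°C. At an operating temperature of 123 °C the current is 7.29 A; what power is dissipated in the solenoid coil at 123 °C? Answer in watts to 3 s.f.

634 W

ρ = 0.0170 μΩ·m = 1.70×10^-8 Ω·m
A = π(1.02/2 mm)² = π(5.1000e-04 m)² = 8.171e-07 m²
R₍20₎ = ρL/A = (1.70×10^-8)(400)/(8.171e-07) = 8.322 Ω
R₍123₎ = R₍20₎(1 + αΔT) = 8.322 × (1 + 0.0042×103) = 11.92 Ω
P = I²R = (7.29)² × 11.92 = 634 W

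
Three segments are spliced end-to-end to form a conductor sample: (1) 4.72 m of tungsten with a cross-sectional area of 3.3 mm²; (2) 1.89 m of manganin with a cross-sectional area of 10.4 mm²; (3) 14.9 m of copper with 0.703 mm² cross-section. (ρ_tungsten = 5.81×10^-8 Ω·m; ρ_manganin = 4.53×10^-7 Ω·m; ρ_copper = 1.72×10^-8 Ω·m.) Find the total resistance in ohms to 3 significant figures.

Seg 1: A = 3.3 mm² = 3.300e-06 m²
R_1 = (5.81×10^-8)(4.72)/(3.300e-06) = 0.0831 Ω
Seg 2: A = 10.4 mm² = 1.040e-05 m²
R_2 = (4.53×10^-7)(1.89)/(1.040e-05) = 0.08232 Ω
Seg 3: A = 0.703 mm² = 7.030e-07 m²
R_3 = (1.72×10^-8)(14.9)/(7.030e-07) = 0.3646 Ω
R_total = R_1 + R_2 + R_3 = 0.530 Ω

0.530 Ω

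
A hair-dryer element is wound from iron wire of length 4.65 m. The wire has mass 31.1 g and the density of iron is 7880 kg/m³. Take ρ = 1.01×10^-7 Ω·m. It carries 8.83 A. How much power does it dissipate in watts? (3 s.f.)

A = m/(density·L) = 0.0311/(7880×4.65) = 8.4875e-07 m²
R = ρL/A = (1.01×10^-7)(4.65)/(8.4875e-07) = 0.5533 Ω
P = I²R = (8.83)² × 0.5533 = 43.1 W

43.1 W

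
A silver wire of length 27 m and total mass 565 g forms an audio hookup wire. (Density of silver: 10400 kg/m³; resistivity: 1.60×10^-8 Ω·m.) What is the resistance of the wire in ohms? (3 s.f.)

0.215 Ω

A = m/(density·L) = 0.565/(10400×27) = 2.0121e-06 m²
R = ρL/A = (1.60×10^-8)(27)/(2.0121e-06) = 0.215 Ω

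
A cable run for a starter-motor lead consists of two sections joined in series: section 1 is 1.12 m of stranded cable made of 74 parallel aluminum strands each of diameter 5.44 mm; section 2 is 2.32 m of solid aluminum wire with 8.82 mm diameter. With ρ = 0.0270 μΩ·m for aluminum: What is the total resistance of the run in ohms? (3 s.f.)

ρ = 0.0270 μΩ·m = 2.70×10^-8 Ω·m
Section 1: A_strand = π(2.7200e-03)² = 2.324e-05 m²; R₁ = ρL/(N·A_s) = (2.70×10^-8)(1.12)/(74×2.324e-05) = 1.758×10^-5 Ω
Section 2: A = π(d/2)² = π(4.4100e-03 m)² = 6.110e-05 m²
R₂ = (2.70×10^-8)(2.32)/(6.110e-05) = 0.001025 Ω
R = R₁ + R₂ = 0.00104 Ω

0.00104 Ω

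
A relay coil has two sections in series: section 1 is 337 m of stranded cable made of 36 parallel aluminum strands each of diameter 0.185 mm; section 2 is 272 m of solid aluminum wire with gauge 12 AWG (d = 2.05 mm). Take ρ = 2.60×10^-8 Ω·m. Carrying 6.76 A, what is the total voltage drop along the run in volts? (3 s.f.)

Section 1: A_strand = π(9.2500e-05)² = 2.688e-08 m²; R₁ = ρL/(N·A_s) = (2.60×10^-8)(337)/(36×2.688e-08) = 9.055 Ω
Section 2: A = π(2.05/2 mm)² = π(1.0250e-03 m)² = 3.301e-06 m²
R₂ = (2.60×10^-8)(272)/(3.301e-06) = 2.143 Ω
R = R₁ + R₂ = 11.2 Ω
V = IR = 6.76 × 11.2 = 75.7 V

75.7 V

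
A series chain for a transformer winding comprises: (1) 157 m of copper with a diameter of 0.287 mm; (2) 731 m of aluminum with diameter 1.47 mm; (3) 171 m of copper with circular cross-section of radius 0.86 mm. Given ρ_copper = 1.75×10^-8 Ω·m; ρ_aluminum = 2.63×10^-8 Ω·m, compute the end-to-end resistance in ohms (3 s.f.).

55.1 Ω

Seg 1: A = π(d/2)² = π(1.4350e-04 m)² = 6.469e-08 m²
R_1 = (1.75×10^-8)(157)/(6.469e-08) = 42.47 Ω
Seg 2: A = π(d/2)² = π(7.3500e-04 m)² = 1.697e-06 m²
R_2 = (2.63×10^-8)(731)/(1.697e-06) = 11.33 Ω
Seg 3: A = πr² = π(8.6000e-04 m)² = 2.324e-06 m²
R_3 = (1.75×10^-8)(171)/(2.324e-06) = 1.288 Ω
R_total = R_1 + R_2 + R_3 = 55.1 Ω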